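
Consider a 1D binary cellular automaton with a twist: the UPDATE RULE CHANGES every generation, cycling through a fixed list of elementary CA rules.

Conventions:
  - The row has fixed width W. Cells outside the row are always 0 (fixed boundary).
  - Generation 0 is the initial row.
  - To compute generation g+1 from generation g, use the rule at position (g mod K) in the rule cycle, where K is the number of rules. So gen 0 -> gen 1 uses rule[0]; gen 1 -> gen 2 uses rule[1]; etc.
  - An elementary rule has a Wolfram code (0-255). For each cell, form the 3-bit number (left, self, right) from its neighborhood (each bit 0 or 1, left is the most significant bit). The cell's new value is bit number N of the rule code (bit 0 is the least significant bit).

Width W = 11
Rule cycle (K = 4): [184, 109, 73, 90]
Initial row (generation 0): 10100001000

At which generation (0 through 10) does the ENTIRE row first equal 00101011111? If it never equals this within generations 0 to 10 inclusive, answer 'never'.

Gen 0: 10100001000
Gen 1 (rule 184): 01010000100
Gen 2 (rule 109): 01110110101
Gen 3 (rule 73): 01010110000
Gen 4 (rule 90): 10000111000
Gen 5 (rule 184): 01000110100
Gen 6 (rule 109): 01010111101
Gen 7 (rule 73): 00000100100
Gen 8 (rule 90): 00001011010
Gen 9 (rule 184): 00000110101
Gen 10 (rule 109): 11110111111

Answer: never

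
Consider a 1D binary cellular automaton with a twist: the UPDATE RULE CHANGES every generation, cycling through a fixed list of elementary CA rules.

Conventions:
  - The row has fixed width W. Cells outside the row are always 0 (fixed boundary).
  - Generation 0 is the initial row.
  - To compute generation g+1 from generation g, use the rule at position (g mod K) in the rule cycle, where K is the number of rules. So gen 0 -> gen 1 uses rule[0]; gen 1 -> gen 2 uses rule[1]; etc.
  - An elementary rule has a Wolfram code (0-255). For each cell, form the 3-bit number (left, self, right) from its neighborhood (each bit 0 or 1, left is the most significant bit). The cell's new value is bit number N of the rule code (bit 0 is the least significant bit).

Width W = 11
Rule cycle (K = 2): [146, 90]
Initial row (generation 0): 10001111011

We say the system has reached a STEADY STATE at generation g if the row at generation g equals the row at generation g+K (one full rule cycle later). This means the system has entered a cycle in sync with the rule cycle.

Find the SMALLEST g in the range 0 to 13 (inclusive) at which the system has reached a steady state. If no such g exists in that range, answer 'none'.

Answer: 8

Derivation:
Gen 0: 10001111011
Gen 1 (rule 146): 01010110000
Gen 2 (rule 90): 10000111000
Gen 3 (rule 146): 01001010100
Gen 4 (rule 90): 10110000010
Gen 5 (rule 146): 00001000101
Gen 6 (rule 90): 00010101000
Gen 7 (rule 146): 00100000100
Gen 8 (rule 90): 01010001010
Gen 9 (rule 146): 10001010001
Gen 10 (rule 90): 01010001010
Gen 11 (rule 146): 10001010001
Gen 12 (rule 90): 01010001010
Gen 13 (rule 146): 10001010001
Gen 14 (rule 90): 01010001010
Gen 15 (rule 146): 10001010001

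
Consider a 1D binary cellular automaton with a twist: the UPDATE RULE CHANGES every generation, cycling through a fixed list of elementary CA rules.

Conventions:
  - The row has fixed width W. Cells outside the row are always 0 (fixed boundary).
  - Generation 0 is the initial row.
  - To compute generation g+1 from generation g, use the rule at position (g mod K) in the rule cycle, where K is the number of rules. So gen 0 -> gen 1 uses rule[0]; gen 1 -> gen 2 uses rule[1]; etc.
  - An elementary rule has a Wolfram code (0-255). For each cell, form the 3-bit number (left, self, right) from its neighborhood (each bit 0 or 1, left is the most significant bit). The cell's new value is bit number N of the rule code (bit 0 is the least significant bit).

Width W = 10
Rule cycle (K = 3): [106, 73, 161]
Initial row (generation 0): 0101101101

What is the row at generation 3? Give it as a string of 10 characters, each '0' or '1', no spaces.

Gen 0: 0101101101
Gen 1 (rule 106): 1011111110
Gen 2 (rule 73): 0010000010
Gen 3 (rule 161): 1000111000

Answer: 1000111000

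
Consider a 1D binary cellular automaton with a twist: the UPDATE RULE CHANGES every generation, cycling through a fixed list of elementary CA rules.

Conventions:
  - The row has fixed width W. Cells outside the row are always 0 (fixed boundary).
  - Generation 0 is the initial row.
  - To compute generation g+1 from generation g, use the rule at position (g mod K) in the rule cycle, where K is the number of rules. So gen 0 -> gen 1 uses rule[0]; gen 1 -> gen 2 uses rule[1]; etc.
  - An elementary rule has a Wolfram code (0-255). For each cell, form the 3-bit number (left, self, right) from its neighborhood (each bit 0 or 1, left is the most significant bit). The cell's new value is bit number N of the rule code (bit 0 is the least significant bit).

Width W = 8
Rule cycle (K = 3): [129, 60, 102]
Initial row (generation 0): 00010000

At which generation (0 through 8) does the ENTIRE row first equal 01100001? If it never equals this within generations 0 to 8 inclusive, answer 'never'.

Answer: 5

Derivation:
Gen 0: 00010000
Gen 1 (rule 129): 11000111
Gen 2 (rule 60): 10100100
Gen 3 (rule 102): 11101100
Gen 4 (rule 129): 01000001
Gen 5 (rule 60): 01100001
Gen 6 (rule 102): 10100011
Gen 7 (rule 129): 00001000
Gen 8 (rule 60): 00001100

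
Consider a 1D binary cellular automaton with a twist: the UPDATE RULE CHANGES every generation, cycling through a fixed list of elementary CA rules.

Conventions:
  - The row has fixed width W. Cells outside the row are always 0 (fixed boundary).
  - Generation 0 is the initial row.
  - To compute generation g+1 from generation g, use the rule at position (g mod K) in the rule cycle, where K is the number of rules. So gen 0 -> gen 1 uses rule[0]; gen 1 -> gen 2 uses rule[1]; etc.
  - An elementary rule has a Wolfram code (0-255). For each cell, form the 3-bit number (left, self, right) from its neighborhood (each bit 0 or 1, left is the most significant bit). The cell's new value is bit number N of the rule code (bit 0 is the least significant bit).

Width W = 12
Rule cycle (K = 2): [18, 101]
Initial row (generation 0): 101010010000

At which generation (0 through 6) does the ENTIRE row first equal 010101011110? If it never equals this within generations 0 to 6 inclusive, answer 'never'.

Gen 0: 101010010000
Gen 1 (rule 18): 000001101000
Gen 2 (rule 101): 111100111011
Gen 3 (rule 18): 000011000000
Gen 4 (rule 101): 111001011111
Gen 5 (rule 18): 000110000000
Gen 6 (rule 101): 110010111111

Answer: never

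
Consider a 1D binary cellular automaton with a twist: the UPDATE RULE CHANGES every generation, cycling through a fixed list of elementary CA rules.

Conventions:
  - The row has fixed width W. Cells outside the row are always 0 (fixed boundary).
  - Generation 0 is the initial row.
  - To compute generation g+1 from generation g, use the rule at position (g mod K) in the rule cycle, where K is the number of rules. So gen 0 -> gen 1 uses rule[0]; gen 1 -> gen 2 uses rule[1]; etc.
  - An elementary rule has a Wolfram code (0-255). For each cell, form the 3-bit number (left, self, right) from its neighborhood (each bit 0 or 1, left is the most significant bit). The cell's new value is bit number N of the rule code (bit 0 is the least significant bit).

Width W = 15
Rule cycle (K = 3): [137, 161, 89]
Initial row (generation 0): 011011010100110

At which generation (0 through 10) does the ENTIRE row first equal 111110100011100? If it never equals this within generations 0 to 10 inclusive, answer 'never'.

Answer: 3

Derivation:
Gen 0: 011011010100110
Gen 1 (rule 137): 010010000000100
Gen 2 (rule 161): 000000111110001
Gen 3 (rule 89): 111110100011100
Gen 4 (rule 137): 111100001011001
Gen 5 (rule 161): 011001100100000
Gen 6 (rule 89): 011101110011111
Gen 7 (rule 137): 011001100011110
Gen 8 (rule 161): 000000001001100
Gen 9 (rule 89): 111111100101111
Gen 10 (rule 137): 111111000001110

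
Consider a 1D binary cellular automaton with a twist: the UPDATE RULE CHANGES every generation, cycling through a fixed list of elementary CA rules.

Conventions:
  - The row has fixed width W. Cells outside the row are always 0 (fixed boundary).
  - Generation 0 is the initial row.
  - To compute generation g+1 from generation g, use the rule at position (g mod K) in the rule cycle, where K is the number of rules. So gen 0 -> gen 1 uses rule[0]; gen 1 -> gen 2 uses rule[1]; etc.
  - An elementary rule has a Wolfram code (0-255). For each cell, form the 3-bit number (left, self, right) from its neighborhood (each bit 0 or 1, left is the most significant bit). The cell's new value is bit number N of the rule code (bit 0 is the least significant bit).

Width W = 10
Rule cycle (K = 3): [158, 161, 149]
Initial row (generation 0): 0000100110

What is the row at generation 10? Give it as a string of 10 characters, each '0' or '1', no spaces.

Answer: 0110011110

Derivation:
Gen 0: 0000100110
Gen 1 (rule 158): 0001111101
Gen 2 (rule 161): 1100111010
Gen 3 (rule 149): 0010010011
Gen 4 (rule 158): 0111111110
Gen 5 (rule 161): 0011111100
Gen 6 (rule 149): 1001111011
Gen 7 (rule 158): 1111110010
Gen 8 (rule 161): 0111100000
Gen 9 (rule 149): 0011011111
Gen 10 (rule 158): 0110011110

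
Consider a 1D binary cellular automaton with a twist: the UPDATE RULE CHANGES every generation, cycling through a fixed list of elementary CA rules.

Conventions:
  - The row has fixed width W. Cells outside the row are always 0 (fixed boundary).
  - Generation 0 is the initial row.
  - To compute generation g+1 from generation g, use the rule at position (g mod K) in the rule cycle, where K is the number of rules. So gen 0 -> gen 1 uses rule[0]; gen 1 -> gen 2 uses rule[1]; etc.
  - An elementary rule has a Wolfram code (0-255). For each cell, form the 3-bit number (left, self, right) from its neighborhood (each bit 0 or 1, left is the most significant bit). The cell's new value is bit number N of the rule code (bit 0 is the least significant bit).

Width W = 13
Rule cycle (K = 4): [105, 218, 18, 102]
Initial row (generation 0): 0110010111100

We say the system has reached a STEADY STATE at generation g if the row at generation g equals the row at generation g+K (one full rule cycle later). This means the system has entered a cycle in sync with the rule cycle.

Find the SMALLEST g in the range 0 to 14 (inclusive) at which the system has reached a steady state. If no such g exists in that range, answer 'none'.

Gen 0: 0110010111100
Gen 1 (rule 105): 0110001100101
Gen 2 (rule 218): 1111011111000
Gen 3 (rule 18): 0000000000100
Gen 4 (rule 102): 0000000001100
Gen 5 (rule 105): 1111111101101
Gen 6 (rule 218): 1111111101100
Gen 7 (rule 18): 0000000000010
Gen 8 (rule 102): 0000000000110
Gen 9 (rule 105): 1111111110110
Gen 10 (rule 218): 1111111110111
Gen 11 (rule 18): 0000000000000
Gen 12 (rule 102): 0000000000000
Gen 13 (rule 105): 1111111111111
Gen 14 (rule 218): 1111111111111
Gen 15 (rule 18): 0000000000000
Gen 16 (rule 102): 0000000000000
Gen 17 (rule 105): 1111111111111
Gen 18 (rule 218): 1111111111111

Answer: 11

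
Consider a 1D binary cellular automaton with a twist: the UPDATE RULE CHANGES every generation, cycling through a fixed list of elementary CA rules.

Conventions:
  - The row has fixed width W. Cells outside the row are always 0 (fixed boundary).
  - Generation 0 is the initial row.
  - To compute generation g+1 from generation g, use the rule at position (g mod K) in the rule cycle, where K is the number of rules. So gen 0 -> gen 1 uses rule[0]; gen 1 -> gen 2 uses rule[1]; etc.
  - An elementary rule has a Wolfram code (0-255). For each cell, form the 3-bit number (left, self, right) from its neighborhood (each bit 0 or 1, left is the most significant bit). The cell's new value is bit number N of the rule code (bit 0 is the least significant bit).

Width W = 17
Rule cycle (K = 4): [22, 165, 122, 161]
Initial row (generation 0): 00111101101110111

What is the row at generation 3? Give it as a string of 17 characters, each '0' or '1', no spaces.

Gen 0: 00111101101110111
Gen 1 (rule 22): 01000000000000000
Gen 2 (rule 165): 01011111111111111
Gen 3 (rule 122): 10110000000000001

Answer: 10110000000000001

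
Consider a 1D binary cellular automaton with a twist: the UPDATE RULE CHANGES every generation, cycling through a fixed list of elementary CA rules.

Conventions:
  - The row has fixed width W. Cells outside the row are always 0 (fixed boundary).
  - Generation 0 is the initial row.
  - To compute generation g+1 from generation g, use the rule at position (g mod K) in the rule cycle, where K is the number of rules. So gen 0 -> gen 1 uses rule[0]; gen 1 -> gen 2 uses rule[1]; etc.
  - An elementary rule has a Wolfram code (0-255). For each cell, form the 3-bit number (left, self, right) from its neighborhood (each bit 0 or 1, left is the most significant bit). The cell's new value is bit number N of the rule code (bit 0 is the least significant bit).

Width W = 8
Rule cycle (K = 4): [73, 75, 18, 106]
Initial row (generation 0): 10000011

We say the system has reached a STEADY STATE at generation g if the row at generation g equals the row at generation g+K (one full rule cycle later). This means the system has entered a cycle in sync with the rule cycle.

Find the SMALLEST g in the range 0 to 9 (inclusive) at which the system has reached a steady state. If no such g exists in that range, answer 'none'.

Gen 0: 10000011
Gen 1 (rule 73): 00111011
Gen 2 (rule 75): 11101011
Gen 3 (rule 18): 00000000
Gen 4 (rule 106): 00000000
Gen 5 (rule 73): 11111111
Gen 6 (rule 75): 10000001
Gen 7 (rule 18): 01000010
Gen 8 (rule 106): 10000100
Gen 9 (rule 73): 00110001
Gen 10 (rule 75): 11110110
Gen 11 (rule 18): 00000001
Gen 12 (rule 106): 00000010
Gen 13 (rule 73): 11111000

Answer: none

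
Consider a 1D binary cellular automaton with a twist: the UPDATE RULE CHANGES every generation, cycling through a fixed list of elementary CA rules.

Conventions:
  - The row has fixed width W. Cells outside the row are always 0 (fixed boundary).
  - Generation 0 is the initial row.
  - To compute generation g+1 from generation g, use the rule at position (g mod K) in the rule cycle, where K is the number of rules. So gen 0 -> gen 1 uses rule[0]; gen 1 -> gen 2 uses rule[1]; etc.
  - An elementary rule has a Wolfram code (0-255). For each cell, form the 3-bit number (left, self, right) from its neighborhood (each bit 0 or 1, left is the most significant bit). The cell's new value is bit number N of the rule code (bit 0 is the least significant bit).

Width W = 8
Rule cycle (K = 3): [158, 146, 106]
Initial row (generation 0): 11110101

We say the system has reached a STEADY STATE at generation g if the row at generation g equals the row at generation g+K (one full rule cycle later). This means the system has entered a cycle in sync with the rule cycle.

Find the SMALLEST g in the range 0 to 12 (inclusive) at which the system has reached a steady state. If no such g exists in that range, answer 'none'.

Gen 0: 11110101
Gen 1 (rule 158): 11100101
Gen 2 (rule 146): 01011000
Gen 3 (rule 106): 10111000
Gen 4 (rule 158): 10110100
Gen 5 (rule 146): 00000010
Gen 6 (rule 106): 00000100
Gen 7 (rule 158): 00001110
Gen 8 (rule 146): 00010101
Gen 9 (rule 106): 00101010
Gen 10 (rule 158): 01101011
Gen 11 (rule 146): 10000000
Gen 12 (rule 106): 00000000
Gen 13 (rule 158): 00000000
Gen 14 (rule 146): 00000000
Gen 15 (rule 106): 00000000

Answer: 12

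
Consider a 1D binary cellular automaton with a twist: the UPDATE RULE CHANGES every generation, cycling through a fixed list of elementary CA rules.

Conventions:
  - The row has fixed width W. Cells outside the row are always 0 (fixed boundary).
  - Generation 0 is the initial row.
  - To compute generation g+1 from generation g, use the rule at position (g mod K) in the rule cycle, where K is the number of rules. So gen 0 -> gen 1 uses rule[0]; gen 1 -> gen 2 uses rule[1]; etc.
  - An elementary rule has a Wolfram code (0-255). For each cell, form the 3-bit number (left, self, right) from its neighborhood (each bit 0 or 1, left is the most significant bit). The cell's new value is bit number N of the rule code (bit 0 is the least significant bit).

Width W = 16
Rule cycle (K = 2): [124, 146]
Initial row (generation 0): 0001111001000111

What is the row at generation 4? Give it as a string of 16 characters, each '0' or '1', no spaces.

Answer: 0101110100101010

Derivation:
Gen 0: 0001111001000111
Gen 1 (rule 124): 0001001101100101
Gen 2 (rule 146): 0010110000011000
Gen 3 (rule 124): 0011111000011100
Gen 4 (rule 146): 0101110100101010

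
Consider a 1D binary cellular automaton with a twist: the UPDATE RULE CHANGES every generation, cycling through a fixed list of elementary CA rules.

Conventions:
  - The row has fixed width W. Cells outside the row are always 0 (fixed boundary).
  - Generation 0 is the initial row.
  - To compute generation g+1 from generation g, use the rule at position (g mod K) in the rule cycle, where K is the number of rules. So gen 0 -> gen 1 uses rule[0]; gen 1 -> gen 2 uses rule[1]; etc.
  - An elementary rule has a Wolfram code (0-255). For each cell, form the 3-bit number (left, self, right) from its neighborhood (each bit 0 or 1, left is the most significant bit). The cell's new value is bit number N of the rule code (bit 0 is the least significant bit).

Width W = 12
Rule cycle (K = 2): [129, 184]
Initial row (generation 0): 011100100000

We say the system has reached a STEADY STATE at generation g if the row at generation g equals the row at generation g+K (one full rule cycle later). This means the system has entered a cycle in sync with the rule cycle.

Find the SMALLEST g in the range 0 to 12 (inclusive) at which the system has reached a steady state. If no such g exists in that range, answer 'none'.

Answer: none

Derivation:
Gen 0: 011100100000
Gen 1 (rule 129): 001000001111
Gen 2 (rule 184): 000100001110
Gen 3 (rule 129): 110001100100
Gen 4 (rule 184): 101001010010
Gen 5 (rule 129): 000000000000
Gen 6 (rule 184): 000000000000
Gen 7 (rule 129): 111111111111
Gen 8 (rule 184): 111111111110
Gen 9 (rule 129): 011111111100
Gen 10 (rule 184): 011111111010
Gen 11 (rule 129): 001111110000
Gen 12 (rule 184): 001111101000
Gen 13 (rule 129): 100111000011
Gen 14 (rule 184): 010110100010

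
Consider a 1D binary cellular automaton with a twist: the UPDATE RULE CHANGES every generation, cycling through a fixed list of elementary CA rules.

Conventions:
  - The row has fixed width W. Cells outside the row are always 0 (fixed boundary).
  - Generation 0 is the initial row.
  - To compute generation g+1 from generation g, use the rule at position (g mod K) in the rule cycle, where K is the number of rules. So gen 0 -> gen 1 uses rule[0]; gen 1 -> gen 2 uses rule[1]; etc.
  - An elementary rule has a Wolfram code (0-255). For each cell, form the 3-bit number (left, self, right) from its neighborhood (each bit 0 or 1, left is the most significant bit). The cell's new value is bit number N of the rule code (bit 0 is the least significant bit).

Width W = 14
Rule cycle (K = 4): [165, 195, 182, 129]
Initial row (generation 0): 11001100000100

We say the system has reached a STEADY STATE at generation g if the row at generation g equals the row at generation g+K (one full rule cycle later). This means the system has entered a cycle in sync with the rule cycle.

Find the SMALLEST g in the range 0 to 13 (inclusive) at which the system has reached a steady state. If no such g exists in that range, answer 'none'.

Answer: none

Derivation:
Gen 0: 11001100000100
Gen 1 (rule 165): 00000001110101
Gen 2 (rule 195): 11111110110000
Gen 3 (rule 182): 01111101001000
Gen 4 (rule 129): 00111000000011
Gen 5 (rule 165): 10010011111000
Gen 6 (rule 195): 00100101111011
Gen 7 (rule 182): 01111110110100
Gen 8 (rule 129): 00111100000001
Gen 9 (rule 165): 10011001111101
Gen 10 (rule 195): 00101010111100
Gen 11 (rule 182): 01111111011010
Gen 12 (rule 129): 00111110000000
Gen 13 (rule 165): 10011100111111
Gen 14 (rule 195): 00101101011111
Gen 15 (rule 182): 01110011101110
Gen 16 (rule 129): 00100001000100
Gen 17 (rule 165): 10101101010101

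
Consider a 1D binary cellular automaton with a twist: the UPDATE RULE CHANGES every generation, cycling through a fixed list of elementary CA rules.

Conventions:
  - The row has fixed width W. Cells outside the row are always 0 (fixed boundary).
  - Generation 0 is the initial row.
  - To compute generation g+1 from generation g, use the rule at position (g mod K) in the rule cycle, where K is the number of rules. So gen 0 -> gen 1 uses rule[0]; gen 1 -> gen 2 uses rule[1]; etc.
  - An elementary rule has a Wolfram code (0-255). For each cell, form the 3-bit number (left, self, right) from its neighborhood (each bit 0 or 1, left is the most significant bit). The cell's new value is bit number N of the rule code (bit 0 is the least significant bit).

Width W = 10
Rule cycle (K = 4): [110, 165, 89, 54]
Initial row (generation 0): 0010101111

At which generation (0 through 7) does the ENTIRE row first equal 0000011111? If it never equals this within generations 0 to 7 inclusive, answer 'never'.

Answer: 7

Derivation:
Gen 0: 0010101111
Gen 1 (rule 110): 0111111001
Gen 2 (rule 165): 0011110001
Gen 3 (rule 89): 1010011100
Gen 4 (rule 54): 1111100010
Gen 5 (rule 110): 1000100110
Gen 6 (rule 165): 1010100000
Gen 7 (rule 89): 0000011111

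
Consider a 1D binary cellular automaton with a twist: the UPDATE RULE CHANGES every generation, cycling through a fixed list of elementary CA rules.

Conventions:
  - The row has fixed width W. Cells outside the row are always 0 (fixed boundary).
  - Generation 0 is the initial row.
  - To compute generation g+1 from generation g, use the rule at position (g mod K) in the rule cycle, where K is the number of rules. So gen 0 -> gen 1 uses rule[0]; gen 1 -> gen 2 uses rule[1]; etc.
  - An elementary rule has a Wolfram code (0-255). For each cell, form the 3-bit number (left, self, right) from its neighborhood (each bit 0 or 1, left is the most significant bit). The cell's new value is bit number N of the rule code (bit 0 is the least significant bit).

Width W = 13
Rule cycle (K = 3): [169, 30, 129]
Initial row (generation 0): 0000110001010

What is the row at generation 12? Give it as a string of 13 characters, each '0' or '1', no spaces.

Answer: 0000001000000

Derivation:
Gen 0: 0000110001010
Gen 1 (rule 169): 1110100100100
Gen 2 (rule 30): 1000111111110
Gen 3 (rule 129): 0010011111100
Gen 4 (rule 169): 1000011111001
Gen 5 (rule 30): 1100110000111
Gen 6 (rule 129): 0000000110010
Gen 7 (rule 169): 1111110100000
Gen 8 (rule 30): 1000000110000
Gen 9 (rule 129): 0011110000111
Gen 10 (rule 169): 1011100110110
Gen 11 (rule 30): 1010011100101
Gen 12 (rule 129): 0000001000000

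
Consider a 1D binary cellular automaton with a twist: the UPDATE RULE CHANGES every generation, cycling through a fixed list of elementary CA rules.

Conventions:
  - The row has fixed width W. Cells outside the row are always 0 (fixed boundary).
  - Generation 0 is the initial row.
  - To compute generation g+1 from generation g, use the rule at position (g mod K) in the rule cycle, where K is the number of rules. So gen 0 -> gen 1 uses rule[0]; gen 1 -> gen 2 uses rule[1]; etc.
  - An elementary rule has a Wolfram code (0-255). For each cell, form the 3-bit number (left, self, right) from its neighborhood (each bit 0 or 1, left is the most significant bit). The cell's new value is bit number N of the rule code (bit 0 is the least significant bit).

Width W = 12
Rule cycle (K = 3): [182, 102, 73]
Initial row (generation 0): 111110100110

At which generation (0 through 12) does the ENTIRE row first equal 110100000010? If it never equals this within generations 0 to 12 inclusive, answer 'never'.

Answer: 12

Derivation:
Gen 0: 111110100110
Gen 1 (rule 182): 011101111001
Gen 2 (rule 102): 100110001011
Gen 3 (rule 73): 000110100011
Gen 4 (rule 182): 001001110100
Gen 5 (rule 102): 011010011100
Gen 6 (rule 73): 011000010101
Gen 7 (rule 182): 100100111111
Gen 8 (rule 102): 101101000001
Gen 9 (rule 73): 001100011100
Gen 10 (rule 182): 010010101010
Gen 11 (rule 102): 110111111110
Gen 12 (rule 73): 110100000010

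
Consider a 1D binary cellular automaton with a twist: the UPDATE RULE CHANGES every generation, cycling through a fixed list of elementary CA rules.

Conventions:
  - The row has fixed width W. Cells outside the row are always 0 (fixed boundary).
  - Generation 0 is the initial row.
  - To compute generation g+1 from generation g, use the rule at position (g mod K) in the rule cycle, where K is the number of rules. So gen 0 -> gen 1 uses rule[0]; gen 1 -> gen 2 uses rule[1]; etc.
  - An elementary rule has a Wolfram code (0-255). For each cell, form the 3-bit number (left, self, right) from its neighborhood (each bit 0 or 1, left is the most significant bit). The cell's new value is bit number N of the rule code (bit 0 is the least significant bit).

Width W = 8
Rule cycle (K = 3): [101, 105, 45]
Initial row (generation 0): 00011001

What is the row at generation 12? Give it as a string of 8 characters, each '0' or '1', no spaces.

Answer: 10010001

Derivation:
Gen 0: 00011001
Gen 1 (rule 101): 11001001
Gen 2 (rule 105): 11000000
Gen 3 (rule 45): 10011111
Gen 4 (rule 101): 10000001
Gen 5 (rule 105): 00111100
Gen 6 (rule 45): 10100001
Gen 7 (rule 101): 11101101
Gen 8 (rule 105): 10111110
Gen 9 (rule 45): 11100000
Gen 10 (rule 101): 00101111
Gen 11 (rule 105): 10011001
Gen 12 (rule 45): 10010001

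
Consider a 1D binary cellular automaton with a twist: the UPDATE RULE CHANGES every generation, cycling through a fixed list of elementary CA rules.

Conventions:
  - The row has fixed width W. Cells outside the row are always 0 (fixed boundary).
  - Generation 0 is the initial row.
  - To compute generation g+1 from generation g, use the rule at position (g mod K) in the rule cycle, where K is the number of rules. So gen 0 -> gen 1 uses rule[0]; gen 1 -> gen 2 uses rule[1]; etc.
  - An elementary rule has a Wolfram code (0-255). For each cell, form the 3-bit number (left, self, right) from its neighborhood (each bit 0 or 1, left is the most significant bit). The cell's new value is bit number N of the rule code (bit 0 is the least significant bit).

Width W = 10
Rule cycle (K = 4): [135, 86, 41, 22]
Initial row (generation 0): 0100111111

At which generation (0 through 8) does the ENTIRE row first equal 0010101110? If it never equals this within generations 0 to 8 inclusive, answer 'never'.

Gen 0: 0100111111
Gen 1 (rule 135): 1101011110
Gen 2 (rule 86): 0101000011
Gen 3 (rule 41): 0010011010
Gen 4 (rule 22): 0111100011
Gen 5 (rule 135): 1011001100
Gen 6 (rule 86): 1001110110
Gen 7 (rule 41): 0001001100
Gen 8 (rule 22): 0011110010

Answer: never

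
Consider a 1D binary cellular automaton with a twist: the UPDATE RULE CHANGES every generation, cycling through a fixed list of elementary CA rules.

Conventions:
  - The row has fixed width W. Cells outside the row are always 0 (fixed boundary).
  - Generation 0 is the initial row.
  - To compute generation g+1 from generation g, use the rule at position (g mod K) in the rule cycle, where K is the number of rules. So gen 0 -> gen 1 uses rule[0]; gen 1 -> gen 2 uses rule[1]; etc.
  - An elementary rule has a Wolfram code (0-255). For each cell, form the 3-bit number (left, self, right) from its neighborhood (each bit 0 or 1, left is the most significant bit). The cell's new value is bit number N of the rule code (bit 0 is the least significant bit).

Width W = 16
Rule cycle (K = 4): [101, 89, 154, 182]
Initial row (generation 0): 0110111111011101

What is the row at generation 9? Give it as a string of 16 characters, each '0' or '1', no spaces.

Answer: 0110001000000101

Derivation:
Gen 0: 0110111111011101
Gen 1 (rule 101): 0011000001100111
Gen 2 (rule 89): 1011111101110101
Gen 3 (rule 154): 0011111001100000
Gen 4 (rule 182): 0101110110010000
Gen 5 (rule 101): 0110011010010111
Gen 6 (rule 89): 0111011001000101
Gen 7 (rule 154): 1110010110101000
Gen 8 (rule 182): 0101111001111100
Gen 9 (rule 101): 0110001000000101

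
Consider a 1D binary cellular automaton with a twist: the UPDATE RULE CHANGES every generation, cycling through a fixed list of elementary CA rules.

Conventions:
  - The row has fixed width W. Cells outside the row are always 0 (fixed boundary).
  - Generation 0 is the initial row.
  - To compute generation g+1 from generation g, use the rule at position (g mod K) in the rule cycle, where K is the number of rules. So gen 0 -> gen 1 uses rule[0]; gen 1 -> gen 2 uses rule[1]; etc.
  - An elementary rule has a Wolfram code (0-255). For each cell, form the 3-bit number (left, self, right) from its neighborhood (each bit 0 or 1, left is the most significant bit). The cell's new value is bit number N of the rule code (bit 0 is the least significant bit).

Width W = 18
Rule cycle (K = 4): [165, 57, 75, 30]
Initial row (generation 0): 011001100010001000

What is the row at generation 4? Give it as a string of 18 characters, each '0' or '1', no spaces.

Answer: 110001101100001101

Derivation:
Gen 0: 011001100010001000
Gen 1 (rule 165): 000000001010101011
Gen 2 (rule 57): 111111100101010110
Gen 3 (rule 75): 100000101000000110
Gen 4 (rule 30): 110001101100001101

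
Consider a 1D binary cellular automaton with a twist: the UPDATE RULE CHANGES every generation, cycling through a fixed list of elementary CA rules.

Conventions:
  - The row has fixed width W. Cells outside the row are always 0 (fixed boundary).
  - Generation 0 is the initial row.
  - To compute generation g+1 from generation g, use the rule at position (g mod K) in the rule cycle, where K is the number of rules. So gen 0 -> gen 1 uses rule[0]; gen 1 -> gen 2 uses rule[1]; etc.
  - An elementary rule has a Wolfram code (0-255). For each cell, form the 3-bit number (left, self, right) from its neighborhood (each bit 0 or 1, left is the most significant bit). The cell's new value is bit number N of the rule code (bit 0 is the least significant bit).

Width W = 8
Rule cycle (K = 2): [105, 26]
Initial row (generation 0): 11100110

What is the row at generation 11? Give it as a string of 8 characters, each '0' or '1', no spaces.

Gen 0: 11100110
Gen 1 (rule 105): 10100110
Gen 2 (rule 26): 00011101
Gen 3 (rule 105): 11010110
Gen 4 (rule 26): 10000101
Gen 5 (rule 105): 00110010
Gen 6 (rule 26): 01101101
Gen 7 (rule 105): 01111110
Gen 8 (rule 26): 11000001
Gen 9 (rule 105): 11011100
Gen 10 (rule 26): 10010010
Gen 11 (rule 105): 00000000

Answer: 00000000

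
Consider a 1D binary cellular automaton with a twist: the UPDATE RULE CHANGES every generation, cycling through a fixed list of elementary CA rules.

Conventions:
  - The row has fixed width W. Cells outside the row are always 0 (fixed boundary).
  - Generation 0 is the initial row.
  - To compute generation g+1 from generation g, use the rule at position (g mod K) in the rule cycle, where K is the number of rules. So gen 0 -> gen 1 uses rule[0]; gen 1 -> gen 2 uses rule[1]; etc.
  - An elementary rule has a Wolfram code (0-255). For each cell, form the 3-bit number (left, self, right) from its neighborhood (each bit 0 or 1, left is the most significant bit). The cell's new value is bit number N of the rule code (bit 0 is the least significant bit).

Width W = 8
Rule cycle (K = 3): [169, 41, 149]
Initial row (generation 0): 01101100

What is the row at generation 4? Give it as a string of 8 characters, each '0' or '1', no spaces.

Answer: 00101110

Derivation:
Gen 0: 01101100
Gen 1 (rule 169): 01011001
Gen 2 (rule 41): 00110000
Gen 3 (rule 149): 10001111
Gen 4 (rule 169): 00101110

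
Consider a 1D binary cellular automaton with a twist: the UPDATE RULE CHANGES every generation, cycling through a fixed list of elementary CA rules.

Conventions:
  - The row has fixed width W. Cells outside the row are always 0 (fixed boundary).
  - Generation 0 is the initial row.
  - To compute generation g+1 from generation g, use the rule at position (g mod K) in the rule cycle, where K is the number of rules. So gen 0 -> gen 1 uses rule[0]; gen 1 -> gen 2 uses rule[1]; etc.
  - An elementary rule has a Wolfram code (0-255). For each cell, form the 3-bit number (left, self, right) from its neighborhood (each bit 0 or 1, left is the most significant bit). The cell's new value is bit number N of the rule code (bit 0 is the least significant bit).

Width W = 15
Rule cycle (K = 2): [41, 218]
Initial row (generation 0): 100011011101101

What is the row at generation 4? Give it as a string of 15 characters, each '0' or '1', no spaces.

Answer: 001110010000000

Derivation:
Gen 0: 100011011101101
Gen 1 (rule 41): 001010110011010
Gen 2 (rule 218): 010000111111001
Gen 3 (rule 41): 000110100000000
Gen 4 (rule 218): 001110010000000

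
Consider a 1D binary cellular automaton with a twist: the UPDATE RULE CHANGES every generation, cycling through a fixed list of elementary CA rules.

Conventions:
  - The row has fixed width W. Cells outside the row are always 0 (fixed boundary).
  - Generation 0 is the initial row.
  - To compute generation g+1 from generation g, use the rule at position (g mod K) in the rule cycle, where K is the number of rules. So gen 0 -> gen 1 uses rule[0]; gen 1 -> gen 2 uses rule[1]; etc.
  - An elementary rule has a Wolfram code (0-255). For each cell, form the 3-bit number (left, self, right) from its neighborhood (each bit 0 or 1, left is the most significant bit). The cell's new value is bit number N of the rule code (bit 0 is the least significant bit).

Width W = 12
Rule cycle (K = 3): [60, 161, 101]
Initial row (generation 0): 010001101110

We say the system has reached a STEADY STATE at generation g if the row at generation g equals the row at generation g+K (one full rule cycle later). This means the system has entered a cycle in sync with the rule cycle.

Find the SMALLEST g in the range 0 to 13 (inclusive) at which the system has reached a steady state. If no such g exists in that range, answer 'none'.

Answer: none

Derivation:
Gen 0: 010001101110
Gen 1 (rule 60): 011001011001
Gen 2 (rule 161): 000000100000
Gen 3 (rule 101): 111110101111
Gen 4 (rule 60): 100001111000
Gen 5 (rule 161): 001100110011
Gen 6 (rule 101): 100100010001
Gen 7 (rule 60): 110110011001
Gen 8 (rule 161): 001000000000
Gen 9 (rule 101): 101011111111
Gen 10 (rule 60): 111110000000
Gen 11 (rule 161): 011100111111
Gen 12 (rule 101): 000100000001
Gen 13 (rule 60): 000110000001
Gen 14 (rule 161): 110000111100
Gen 15 (rule 101): 010110000101
Gen 16 (rule 60): 011101000111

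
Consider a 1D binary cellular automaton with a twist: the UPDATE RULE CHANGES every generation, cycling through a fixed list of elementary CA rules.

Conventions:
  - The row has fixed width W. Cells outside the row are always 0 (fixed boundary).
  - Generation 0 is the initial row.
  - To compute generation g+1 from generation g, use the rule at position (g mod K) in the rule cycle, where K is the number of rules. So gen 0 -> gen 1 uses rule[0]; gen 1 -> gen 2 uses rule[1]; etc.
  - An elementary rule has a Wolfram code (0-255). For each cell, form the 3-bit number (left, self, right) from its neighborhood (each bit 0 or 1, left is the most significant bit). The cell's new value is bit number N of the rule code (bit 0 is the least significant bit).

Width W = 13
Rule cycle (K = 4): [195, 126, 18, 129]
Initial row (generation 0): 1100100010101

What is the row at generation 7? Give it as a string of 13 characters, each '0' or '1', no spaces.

Answer: 0010001000000

Derivation:
Gen 0: 1100100010101
Gen 1 (rule 195): 0101001100000
Gen 2 (rule 126): 1111111110000
Gen 3 (rule 18): 0000000001000
Gen 4 (rule 129): 1111111100011
Gen 5 (rule 195): 0111111101101
Gen 6 (rule 126): 1100000111111
Gen 7 (rule 18): 0010001000000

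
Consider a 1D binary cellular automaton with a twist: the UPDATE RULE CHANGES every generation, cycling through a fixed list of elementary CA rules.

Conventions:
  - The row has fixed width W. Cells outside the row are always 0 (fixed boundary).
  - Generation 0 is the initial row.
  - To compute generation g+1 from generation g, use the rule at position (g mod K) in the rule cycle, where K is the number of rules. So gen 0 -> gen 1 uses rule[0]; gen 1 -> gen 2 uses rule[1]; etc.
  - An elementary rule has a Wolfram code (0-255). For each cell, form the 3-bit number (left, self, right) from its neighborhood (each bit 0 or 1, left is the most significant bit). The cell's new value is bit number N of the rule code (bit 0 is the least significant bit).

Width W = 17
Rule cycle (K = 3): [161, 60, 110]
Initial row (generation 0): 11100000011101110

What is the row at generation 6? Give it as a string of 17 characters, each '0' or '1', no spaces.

Gen 0: 11100000011101110
Gen 1 (rule 161): 01001111001010100
Gen 2 (rule 60): 01101000101111110
Gen 3 (rule 110): 11111001111000010
Gen 4 (rule 161): 01110000110011000
Gen 5 (rule 60): 01001000101010100
Gen 6 (rule 110): 11011001111111100

Answer: 11011001111111100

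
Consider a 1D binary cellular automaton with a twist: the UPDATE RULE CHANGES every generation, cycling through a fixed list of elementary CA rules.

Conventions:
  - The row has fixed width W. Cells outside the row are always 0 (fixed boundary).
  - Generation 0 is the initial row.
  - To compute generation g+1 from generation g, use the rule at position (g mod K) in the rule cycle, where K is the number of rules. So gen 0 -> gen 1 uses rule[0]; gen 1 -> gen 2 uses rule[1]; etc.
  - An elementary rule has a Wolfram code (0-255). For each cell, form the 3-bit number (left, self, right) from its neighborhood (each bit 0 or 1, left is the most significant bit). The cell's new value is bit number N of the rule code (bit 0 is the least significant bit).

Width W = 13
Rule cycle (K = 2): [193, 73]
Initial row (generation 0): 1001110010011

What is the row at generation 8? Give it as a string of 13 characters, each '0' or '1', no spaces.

Answer: 1000111101100

Derivation:
Gen 0: 1001110010011
Gen 1 (rule 193): 0000110000001
Gen 2 (rule 73): 1110110111100
Gen 3 (rule 193): 0110010011101
Gen 4 (rule 73): 0110000010100
Gen 5 (rule 193): 0010111000001
Gen 6 (rule 73): 1000101011100
Gen 7 (rule 193): 0010000001101
Gen 8 (rule 73): 1000111101100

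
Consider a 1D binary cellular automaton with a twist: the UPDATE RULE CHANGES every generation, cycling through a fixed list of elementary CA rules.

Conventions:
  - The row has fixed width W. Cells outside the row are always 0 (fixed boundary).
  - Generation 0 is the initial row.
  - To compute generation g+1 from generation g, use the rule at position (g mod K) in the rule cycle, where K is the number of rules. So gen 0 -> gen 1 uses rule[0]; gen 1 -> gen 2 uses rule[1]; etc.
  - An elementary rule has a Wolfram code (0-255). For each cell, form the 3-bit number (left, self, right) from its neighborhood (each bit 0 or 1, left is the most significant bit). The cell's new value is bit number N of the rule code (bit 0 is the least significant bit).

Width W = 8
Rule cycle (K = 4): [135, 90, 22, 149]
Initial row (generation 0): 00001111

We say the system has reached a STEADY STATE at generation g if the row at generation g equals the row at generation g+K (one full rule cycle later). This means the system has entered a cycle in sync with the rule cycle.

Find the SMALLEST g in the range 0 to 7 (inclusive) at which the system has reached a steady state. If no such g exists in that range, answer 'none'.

Answer: 3

Derivation:
Gen 0: 00001111
Gen 1 (rule 135): 11110110
Gen 2 (rule 90): 10010111
Gen 3 (rule 22): 11110000
Gen 4 (rule 149): 01101111
Gen 5 (rule 135): 10000110
Gen 6 (rule 90): 01001111
Gen 7 (rule 22): 11110000
Gen 8 (rule 149): 01101111
Gen 9 (rule 135): 10000110
Gen 10 (rule 90): 01001111
Gen 11 (rule 22): 11110000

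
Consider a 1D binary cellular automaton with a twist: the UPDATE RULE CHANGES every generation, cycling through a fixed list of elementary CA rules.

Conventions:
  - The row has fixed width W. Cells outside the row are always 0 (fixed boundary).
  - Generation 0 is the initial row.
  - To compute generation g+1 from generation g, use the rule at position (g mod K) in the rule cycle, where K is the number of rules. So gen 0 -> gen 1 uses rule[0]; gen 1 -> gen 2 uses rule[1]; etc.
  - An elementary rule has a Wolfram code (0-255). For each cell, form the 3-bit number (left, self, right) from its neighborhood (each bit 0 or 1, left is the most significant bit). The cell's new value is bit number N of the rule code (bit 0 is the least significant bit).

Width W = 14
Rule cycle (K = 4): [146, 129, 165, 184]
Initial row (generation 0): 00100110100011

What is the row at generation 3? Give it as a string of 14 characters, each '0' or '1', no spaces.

Gen 0: 00100110100011
Gen 1 (rule 146): 01011000010100
Gen 2 (rule 129): 00000011000001
Gen 3 (rule 165): 11111000011101

Answer: 11111000011101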